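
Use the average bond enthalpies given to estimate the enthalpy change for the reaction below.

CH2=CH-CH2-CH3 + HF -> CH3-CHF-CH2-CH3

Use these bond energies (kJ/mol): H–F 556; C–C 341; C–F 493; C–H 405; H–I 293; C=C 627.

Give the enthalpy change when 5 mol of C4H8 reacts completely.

Bonds broken (reactants):
  C–C: 2 × 341 = 682
  C–H: 8 × 405 = 3240
  C=C: 1 × 627 = 627
  H–F: 1 × 556 = 556
  Σ(broken) = 5105 kJ
Bonds formed (products):
  C–C: 3 × 341 = 1023
  C–F: 1 × 493 = 493
  C–H: 9 × 405 = 3645
  Σ(formed) = 5161 kJ
ΔH = Σ(broken) − Σ(formed) = 5105 − 5161 = −56 kJ
For 5× the reaction as written: 5 × (−56) = −280 kJ

ΔH = −280 kJ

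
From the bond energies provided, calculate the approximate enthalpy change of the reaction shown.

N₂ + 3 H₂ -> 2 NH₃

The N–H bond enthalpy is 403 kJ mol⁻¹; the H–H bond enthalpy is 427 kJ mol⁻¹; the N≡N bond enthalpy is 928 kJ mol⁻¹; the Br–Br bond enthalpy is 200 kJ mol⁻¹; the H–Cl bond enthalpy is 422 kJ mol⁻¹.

Bonds broken (reactants):
  H–H: 3 × 427 = 1281
  N≡N: 1 × 928 = 928
  Σ(broken) = 2209 kJ
Bonds formed (products):
  N–H: 6 × 403 = 2418
  Σ(formed) = 2418 kJ
ΔH = Σ(broken) − Σ(formed) = 2209 − 2418 = −209 kJ

ΔH ≈ −209 kJ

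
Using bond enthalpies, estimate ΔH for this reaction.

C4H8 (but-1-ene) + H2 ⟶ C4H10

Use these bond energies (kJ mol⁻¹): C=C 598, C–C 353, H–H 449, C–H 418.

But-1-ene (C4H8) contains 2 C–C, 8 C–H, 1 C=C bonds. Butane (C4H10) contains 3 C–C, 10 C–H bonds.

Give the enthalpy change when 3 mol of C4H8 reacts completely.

Bonds broken (reactants):
  C–C: 2 × 353 = 706
  C–H: 8 × 418 = 3344
  C=C: 1 × 598 = 598
  H–H: 1 × 449 = 449
  Σ(broken) = 5097 kJ
Bonds formed (products):
  C–C: 3 × 353 = 1059
  C–H: 10 × 418 = 4180
  Σ(formed) = 5239 kJ
ΔH = Σ(broken) − Σ(formed) = 5097 − 5239 = −142 kJ
For 3× the reaction as written: 3 × (−142) = −426 kJ

ΔH = −426 kJ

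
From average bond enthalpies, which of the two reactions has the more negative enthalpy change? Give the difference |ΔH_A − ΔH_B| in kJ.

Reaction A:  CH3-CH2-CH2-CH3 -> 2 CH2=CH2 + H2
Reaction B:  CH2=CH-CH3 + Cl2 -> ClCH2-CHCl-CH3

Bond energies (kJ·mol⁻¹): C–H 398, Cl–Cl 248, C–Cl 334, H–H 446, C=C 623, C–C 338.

Reaction B, by 253 kJ

Reaction A:
  Bonds broken (reactants):
    C–C: 3 × 338 = 1014
    C–H: 10 × 398 = 3980
    Σ(broken) = 4994 kJ
  Bonds formed (products):
    C–H: 8 × 398 = 3184
    C=C: 2 × 623 = 1246
    H–H: 1 × 446 = 446
    Σ(formed) = 4876 kJ
  ΔH_A = 4994 − 4876 = +118 kJ
Reaction B:
  Bonds broken (reactants):
    C–C: 1 × 338 = 338
    C–H: 6 × 398 = 2388
    C=C: 1 × 623 = 623
    Cl–Cl: 1 × 248 = 248
    Σ(broken) = 3597 kJ
  Bonds formed (products):
    C–C: 2 × 338 = 676
    C–Cl: 2 × 334 = 668
    C–H: 6 × 398 = 2388
    Σ(formed) = 3732 kJ
  ΔH_B = 3597 − 3732 = −135 kJ
ΔH_A − ΔH_B = +253 kJ, so reaction B has the more negative ΔH; |ΔH_A − ΔH_B| = 253 kJ.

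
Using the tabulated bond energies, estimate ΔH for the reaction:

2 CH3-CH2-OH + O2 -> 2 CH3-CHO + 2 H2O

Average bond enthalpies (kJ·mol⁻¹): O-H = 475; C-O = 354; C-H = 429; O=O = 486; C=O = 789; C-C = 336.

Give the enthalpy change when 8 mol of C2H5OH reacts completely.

ΔH = −1904 kJ

Bonds broken (reactants):
  C-C: 2 × 336 = 672
  C-H: 10 × 429 = 4290
  C-O: 2 × 354 = 708
  O-H: 2 × 475 = 950
  O=O: 1 × 486 = 486
  Σ(broken) = 7106 kJ
Bonds formed (products):
  C-C: 2 × 336 = 672
  C-H: 8 × 429 = 3432
  C=O: 2 × 789 = 1578
  O-H: 4 × 475 = 1900
  Σ(formed) = 7582 kJ
ΔH = Σ(broken) − Σ(formed) = 7106 − 7582 = −476 kJ
For 4× the reaction as written: 4 × (−476) = −1904 kJ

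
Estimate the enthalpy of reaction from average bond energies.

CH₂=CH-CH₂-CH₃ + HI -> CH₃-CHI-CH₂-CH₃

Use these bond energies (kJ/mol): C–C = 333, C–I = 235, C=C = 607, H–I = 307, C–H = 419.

Bonds broken (reactants):
  C–C: 2 × 333 = 666
  C–H: 8 × 419 = 3352
  C=C: 1 × 607 = 607
  H–I: 1 × 307 = 307
  Σ(broken) = 4932 kJ
Bonds formed (products):
  C–C: 3 × 333 = 999
  C–H: 9 × 419 = 3771
  C–I: 1 × 235 = 235
  Σ(formed) = 5005 kJ
ΔH = Σ(broken) − Σ(formed) = 4932 − 5005 = −73 kJ

ΔH ≈ −73 kJ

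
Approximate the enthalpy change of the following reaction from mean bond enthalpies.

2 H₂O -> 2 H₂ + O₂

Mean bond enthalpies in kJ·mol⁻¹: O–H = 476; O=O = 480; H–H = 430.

ΔH ≈ +564 kJ

Bonds broken (reactants):
  O–H: 4 × 476 = 1904
  Σ(broken) = 1904 kJ
Bonds formed (products):
  H–H: 2 × 430 = 860
  O=O: 1 × 480 = 480
  Σ(formed) = 1340 kJ
ΔH = Σ(broken) − Σ(formed) = 1904 − 1340 = +564 kJ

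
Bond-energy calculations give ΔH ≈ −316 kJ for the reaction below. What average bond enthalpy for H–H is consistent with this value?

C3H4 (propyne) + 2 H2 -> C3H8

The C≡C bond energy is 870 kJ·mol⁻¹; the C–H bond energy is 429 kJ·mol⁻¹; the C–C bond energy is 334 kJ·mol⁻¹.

D(H–H) ≈ 432 kJ/mol

Let D be the H–H bond energy.
Σ(broken) = 1×870 + 1×334 + 4×429 + 2×D = 2920 + 2D
Σ(formed) = 2×334 + 8×429 = 4100
ΔH = Σ(broken) − Σ(formed) = (2920 + 2D) − (4100) = −1180 + 2D
Setting this equal to −316 kJ gives 2D = 864, so D = 432 kJ/mol.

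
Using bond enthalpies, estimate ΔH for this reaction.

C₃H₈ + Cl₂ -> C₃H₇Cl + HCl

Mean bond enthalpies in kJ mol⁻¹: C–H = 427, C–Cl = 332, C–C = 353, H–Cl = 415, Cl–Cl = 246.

ΔH ≈ −74 kJ

Bonds broken (reactants):
  C–C: 2 × 353 = 706
  C–H: 8 × 427 = 3416
  Cl–Cl: 1 × 246 = 246
  Σ(broken) = 4368 kJ
Bonds formed (products):
  C–C: 2 × 353 = 706
  C–Cl: 1 × 332 = 332
  C–H: 7 × 427 = 2989
  H–Cl: 1 × 415 = 415
  Σ(formed) = 4442 kJ
ΔH = Σ(broken) − Σ(formed) = 4368 − 4442 = −74 kJ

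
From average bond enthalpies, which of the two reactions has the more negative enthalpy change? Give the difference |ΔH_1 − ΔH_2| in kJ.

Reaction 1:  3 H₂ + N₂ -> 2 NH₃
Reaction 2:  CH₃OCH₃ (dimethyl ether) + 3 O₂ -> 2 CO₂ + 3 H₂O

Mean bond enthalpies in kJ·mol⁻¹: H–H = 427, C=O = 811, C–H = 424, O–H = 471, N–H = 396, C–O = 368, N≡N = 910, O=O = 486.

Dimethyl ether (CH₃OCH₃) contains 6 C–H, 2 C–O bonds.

Reaction 2, by 1147 kJ

Reaction 1:
  Bonds broken (reactants):
    H–H: 3 × 427 = 1281
    N≡N: 1 × 910 = 910
    Σ(broken) = 2191 kJ
  Bonds formed (products):
    N–H: 6 × 396 = 2376
    Σ(formed) = 2376 kJ
  ΔH_1 = 2191 − 2376 = −185 kJ
Reaction 2:
  Bonds broken (reactants):
    C–H: 6 × 424 = 2544
    C–O: 2 × 368 = 736
    O=O: 3 × 486 = 1458
    Σ(broken) = 4738 kJ
  Bonds formed (products):
    C=O: 4 × 811 = 3244
    O–H: 6 × 471 = 2826
    Σ(formed) = 6070 kJ
  ΔH_2 = 4738 − 6070 = −1332 kJ
ΔH_1 − ΔH_2 = +1147 kJ, so reaction 2 has the more negative ΔH; |ΔH_1 − ΔH_2| = 1147 kJ.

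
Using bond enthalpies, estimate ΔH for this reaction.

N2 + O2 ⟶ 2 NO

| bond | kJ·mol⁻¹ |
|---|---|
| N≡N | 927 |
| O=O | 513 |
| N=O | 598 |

Bonds broken (reactants):
  N≡N: 1 × 927 = 927
  O=O: 1 × 513 = 513
  Σ(broken) = 1440 kJ
Bonds formed (products):
  N=O: 2 × 598 = 1196
  Σ(formed) = 1196 kJ
ΔH = Σ(broken) − Σ(formed) = 1440 − 1196 = +244 kJ

ΔH ≈ +244 kJ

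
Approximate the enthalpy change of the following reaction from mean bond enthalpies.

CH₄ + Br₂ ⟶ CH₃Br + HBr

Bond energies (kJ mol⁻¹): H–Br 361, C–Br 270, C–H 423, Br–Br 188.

Bonds broken (reactants):
  Br–Br: 1 × 188 = 188
  C–H: 4 × 423 = 1692
  Σ(broken) = 1880 kJ
Bonds formed (products):
  C–Br: 1 × 270 = 270
  C–H: 3 × 423 = 1269
  H–Br: 1 × 361 = 361
  Σ(formed) = 1900 kJ
ΔH = Σ(broken) − Σ(formed) = 1880 − 1900 = −20 kJ

ΔH ≈ −20 kJ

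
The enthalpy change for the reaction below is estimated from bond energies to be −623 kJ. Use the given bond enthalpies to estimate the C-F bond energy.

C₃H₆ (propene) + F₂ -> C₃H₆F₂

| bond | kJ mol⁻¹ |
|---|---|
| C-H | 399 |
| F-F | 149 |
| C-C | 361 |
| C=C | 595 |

D(C-F) ≈ 503 kJ/mol

Let D be the C-F bond energy.
Σ(broken) = 1×361 + 6×399 + 1×595 + 1×149 = 3499
Σ(formed) = 2×361 + 2×D + 6×399 = 3116 + 2D
ΔH = Σ(broken) − Σ(formed) = (3499) − (3116 + 2D) = +383 − 2D
Setting this equal to −623 kJ gives 2D = 1006, so D = 503 kJ/mol.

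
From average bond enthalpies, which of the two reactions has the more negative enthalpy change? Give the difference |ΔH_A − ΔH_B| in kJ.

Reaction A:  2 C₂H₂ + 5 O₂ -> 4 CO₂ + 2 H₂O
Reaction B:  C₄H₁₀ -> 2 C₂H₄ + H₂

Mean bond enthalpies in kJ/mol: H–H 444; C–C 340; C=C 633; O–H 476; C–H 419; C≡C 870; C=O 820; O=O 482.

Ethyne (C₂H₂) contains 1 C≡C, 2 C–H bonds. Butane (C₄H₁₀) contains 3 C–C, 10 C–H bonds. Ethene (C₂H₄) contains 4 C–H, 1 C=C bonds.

Reaction A, by 2786 kJ

Reaction A:
  Bonds broken (reactants):
    C≡C: 2 × 870 = 1740
    C–H: 4 × 419 = 1676
    O=O: 5 × 482 = 2410
    Σ(broken) = 5826 kJ
  Bonds formed (products):
    C=O: 8 × 820 = 6560
    O–H: 4 × 476 = 1904
    Σ(formed) = 8464 kJ
  ΔH_A = 5826 − 8464 = −2638 kJ
Reaction B:
  Bonds broken (reactants):
    C–C: 3 × 340 = 1020
    C–H: 10 × 419 = 4190
    Σ(broken) = 5210 kJ
  Bonds formed (products):
    C–H: 8 × 419 = 3352
    C=C: 2 × 633 = 1266
    H–H: 1 × 444 = 444
    Σ(formed) = 5062 kJ
  ΔH_B = 5210 − 5062 = +148 kJ
ΔH_A − ΔH_B = −2786 kJ, so reaction A has the more negative ΔH; |ΔH_A − ΔH_B| = 2786 kJ.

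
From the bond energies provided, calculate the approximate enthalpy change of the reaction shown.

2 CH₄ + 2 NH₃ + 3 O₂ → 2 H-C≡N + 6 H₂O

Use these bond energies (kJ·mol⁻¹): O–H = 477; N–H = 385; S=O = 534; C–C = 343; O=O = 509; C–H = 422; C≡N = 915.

ΔH ≈ −1185 kJ

Bonds broken (reactants):
  C–H: 8 × 422 = 3376
  N–H: 6 × 385 = 2310
  O=O: 3 × 509 = 1527
  Σ(broken) = 7213 kJ
Bonds formed (products):
  C≡N: 2 × 915 = 1830
  C–H: 2 × 422 = 844
  O–H: 12 × 477 = 5724
  Σ(formed) = 8398 kJ
ΔH = Σ(broken) − Σ(formed) = 7213 − 8398 = −1185 kJ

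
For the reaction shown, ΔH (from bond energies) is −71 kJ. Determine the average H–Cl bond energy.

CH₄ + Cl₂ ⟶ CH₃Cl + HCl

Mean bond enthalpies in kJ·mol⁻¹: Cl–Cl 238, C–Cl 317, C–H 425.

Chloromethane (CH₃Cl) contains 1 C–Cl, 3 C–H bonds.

D(H–Cl) ≈ 417 kJ/mol

Let D be the H–Cl bond energy.
Σ(broken) = 4×425 + 1×238 = 1938
Σ(formed) = 1×317 + 3×425 + 1×D = 1592 + D
ΔH = Σ(broken) − Σ(formed) = (1938) − (1592 + D) = +346 − D
Setting this equal to −71 kJ gives D = 417 kJ/mol.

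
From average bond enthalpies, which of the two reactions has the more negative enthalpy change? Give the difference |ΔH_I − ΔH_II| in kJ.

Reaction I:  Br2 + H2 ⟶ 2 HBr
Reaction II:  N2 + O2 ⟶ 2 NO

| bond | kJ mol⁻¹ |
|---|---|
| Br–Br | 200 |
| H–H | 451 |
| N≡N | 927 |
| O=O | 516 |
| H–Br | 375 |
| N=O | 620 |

Reaction I, by 302 kJ

Reaction I:
  Bonds broken (reactants):
    Br–Br: 1 × 200 = 200
    H–H: 1 × 451 = 451
    Σ(broken) = 651 kJ
  Bonds formed (products):
    H–Br: 2 × 375 = 750
    Σ(formed) = 750 kJ
  ΔH_I = 651 − 750 = −99 kJ
Reaction II:
  Bonds broken (reactants):
    N≡N: 1 × 927 = 927
    O=O: 1 × 516 = 516
    Σ(broken) = 1443 kJ
  Bonds formed (products):
    N=O: 2 × 620 = 1240
    Σ(formed) = 1240 kJ
  ΔH_II = 1443 − 1240 = +203 kJ
ΔH_I − ΔH_II = −302 kJ, so reaction I has the more negative ΔH; |ΔH_I − ΔH_II| = 302 kJ.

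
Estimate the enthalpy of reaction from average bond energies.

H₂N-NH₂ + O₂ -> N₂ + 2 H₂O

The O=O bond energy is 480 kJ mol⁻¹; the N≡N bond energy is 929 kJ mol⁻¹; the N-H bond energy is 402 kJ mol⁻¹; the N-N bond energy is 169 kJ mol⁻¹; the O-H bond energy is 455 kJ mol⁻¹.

Bonds broken (reactants):
  N-H: 4 × 402 = 1608
  N-N: 1 × 169 = 169
  O=O: 1 × 480 = 480
  Σ(broken) = 2257 kJ
Bonds formed (products):
  N≡N: 1 × 929 = 929
  O-H: 4 × 455 = 1820
  Σ(formed) = 2749 kJ
ΔH = Σ(broken) − Σ(formed) = 2257 − 2749 = −492 kJ

ΔH ≈ −492 kJ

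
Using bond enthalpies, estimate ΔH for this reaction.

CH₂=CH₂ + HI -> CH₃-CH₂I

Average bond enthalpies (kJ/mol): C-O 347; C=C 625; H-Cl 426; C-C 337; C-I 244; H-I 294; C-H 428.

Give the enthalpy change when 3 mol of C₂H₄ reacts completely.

Bonds broken (reactants):
  C-H: 4 × 428 = 1712
  C=C: 1 × 625 = 625
  H-I: 1 × 294 = 294
  Σ(broken) = 2631 kJ
Bonds formed (products):
  C-C: 1 × 337 = 337
  C-H: 5 × 428 = 2140
  C-I: 1 × 244 = 244
  Σ(formed) = 2721 kJ
ΔH = Σ(broken) − Σ(formed) = 2631 − 2721 = −90 kJ
For 3× the reaction as written: 3 × (−90) = −270 kJ

ΔH = −270 kJ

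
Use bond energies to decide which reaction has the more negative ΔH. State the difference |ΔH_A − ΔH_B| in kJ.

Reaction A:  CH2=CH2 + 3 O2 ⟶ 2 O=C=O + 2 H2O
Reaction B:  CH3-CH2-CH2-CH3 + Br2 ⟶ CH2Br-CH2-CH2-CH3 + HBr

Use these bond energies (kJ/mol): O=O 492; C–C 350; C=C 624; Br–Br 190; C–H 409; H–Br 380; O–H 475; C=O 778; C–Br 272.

Reaction A, by 1223 kJ

Reaction A:
  Bonds broken (reactants):
    C–H: 4 × 409 = 1636
    C=C: 1 × 624 = 624
    O=O: 3 × 492 = 1476
    Σ(broken) = 3736 kJ
  Bonds formed (products):
    C=O: 4 × 778 = 3112
    O–H: 4 × 475 = 1900
    Σ(formed) = 5012 kJ
  ΔH_A = 3736 − 5012 = −1276 kJ
Reaction B:
  Bonds broken (reactants):
    Br–Br: 1 × 190 = 190
    C–C: 3 × 350 = 1050
    C–H: 10 × 409 = 4090
    Σ(broken) = 5330 kJ
  Bonds formed (products):
    C–Br: 1 × 272 = 272
    C–C: 3 × 350 = 1050
    C–H: 9 × 409 = 3681
    H–Br: 1 × 380 = 380
    Σ(formed) = 5383 kJ
  ΔH_B = 5330 − 5383 = −53 kJ
ΔH_A − ΔH_B = −1223 kJ, so reaction A has the more negative ΔH; |ΔH_A − ΔH_B| = 1223 kJ.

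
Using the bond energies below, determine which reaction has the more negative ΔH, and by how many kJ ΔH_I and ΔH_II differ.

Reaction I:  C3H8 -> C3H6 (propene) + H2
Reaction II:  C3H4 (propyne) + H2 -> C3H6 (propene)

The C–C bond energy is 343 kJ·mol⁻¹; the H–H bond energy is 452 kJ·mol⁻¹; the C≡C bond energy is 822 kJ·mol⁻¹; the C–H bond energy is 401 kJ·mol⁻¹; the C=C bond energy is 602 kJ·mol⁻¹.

Reaction I:
  Bonds broken (reactants):
    C–C: 2 × 343 = 686
    C–H: 8 × 401 = 3208
    Σ(broken) = 3894 kJ
  Bonds formed (products):
    C–C: 1 × 343 = 343
    C–H: 6 × 401 = 2406
    C=C: 1 × 602 = 602
    H–H: 1 × 452 = 452
    Σ(formed) = 3803 kJ
  ΔH_I = 3894 − 3803 = +91 kJ
Reaction II:
  Bonds broken (reactants):
    C≡C: 1 × 822 = 822
    C–C: 1 × 343 = 343
    C–H: 4 × 401 = 1604
    H–H: 1 × 452 = 452
    Σ(broken) = 3221 kJ
  Bonds formed (products):
    C–C: 1 × 343 = 343
    C–H: 6 × 401 = 2406
    C=C: 1 × 602 = 602
    Σ(formed) = 3351 kJ
  ΔH_II = 3221 − 3351 = −130 kJ
ΔH_I − ΔH_II = +221 kJ, so reaction II has the more negative ΔH; |ΔH_I − ΔH_II| = 221 kJ.

Reaction II, by 221 kJ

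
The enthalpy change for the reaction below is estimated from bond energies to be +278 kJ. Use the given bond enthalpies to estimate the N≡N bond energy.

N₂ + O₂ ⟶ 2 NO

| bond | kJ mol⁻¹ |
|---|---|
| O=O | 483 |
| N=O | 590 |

D(N≡N) ≈ 975 kJ/mol

Let D be the N≡N bond energy.
Σ(broken) = 1×D + 1×483 = 483 + D
Σ(formed) = 2×590 = 1180
ΔH = Σ(broken) − Σ(formed) = (483 + D) − (1180) = −697 + D
Setting this equal to +278 kJ gives D = 975 kJ/mol.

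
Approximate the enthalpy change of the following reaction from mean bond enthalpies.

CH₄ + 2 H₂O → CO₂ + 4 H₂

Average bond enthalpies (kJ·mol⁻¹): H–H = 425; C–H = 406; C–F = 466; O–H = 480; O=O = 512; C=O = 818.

ΔH ≈ +208 kJ

Bonds broken (reactants):
  C–H: 4 × 406 = 1624
  O–H: 4 × 480 = 1920
  Σ(broken) = 3544 kJ
Bonds formed (products):
  C=O: 2 × 818 = 1636
  H–H: 4 × 425 = 1700
  Σ(formed) = 3336 kJ
ΔH = Σ(broken) − Σ(formed) = 3544 − 3336 = +208 kJ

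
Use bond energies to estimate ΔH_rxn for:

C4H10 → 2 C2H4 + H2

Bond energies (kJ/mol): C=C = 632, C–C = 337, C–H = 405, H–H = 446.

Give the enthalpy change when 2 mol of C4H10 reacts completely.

ΔH = +222 kJ

Bonds broken (reactants):
  C–C: 3 × 337 = 1011
  C–H: 10 × 405 = 4050
  Σ(broken) = 5061 kJ
Bonds formed (products):
  C–H: 8 × 405 = 3240
  C=C: 2 × 632 = 1264
  H–H: 1 × 446 = 446
  Σ(formed) = 4950 kJ
ΔH = Σ(broken) − Σ(formed) = 5061 − 4950 = +111 kJ
For 2× the reaction as written: 2 × (+111) = +222 kJ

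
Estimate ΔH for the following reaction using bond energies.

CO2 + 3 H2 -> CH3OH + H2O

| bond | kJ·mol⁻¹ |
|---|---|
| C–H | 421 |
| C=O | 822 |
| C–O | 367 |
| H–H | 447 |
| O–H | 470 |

Bonds broken (reactants):
  C=O: 2 × 822 = 1644
  H–H: 3 × 447 = 1341
  Σ(broken) = 2985 kJ
Bonds formed (products):
  C–H: 3 × 421 = 1263
  C–O: 1 × 367 = 367
  O–H: 3 × 470 = 1410
  Σ(formed) = 3040 kJ
ΔH = Σ(broken) − Σ(formed) = 2985 − 3040 = −55 kJ

ΔH ≈ −55 kJ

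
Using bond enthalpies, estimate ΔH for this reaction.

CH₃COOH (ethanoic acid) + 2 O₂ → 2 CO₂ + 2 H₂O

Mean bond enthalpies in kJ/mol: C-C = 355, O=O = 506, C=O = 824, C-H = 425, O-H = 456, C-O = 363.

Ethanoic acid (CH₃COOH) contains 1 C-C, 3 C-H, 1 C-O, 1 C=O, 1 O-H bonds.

Bonds broken (reactants):
  C-C: 1 × 355 = 355
  C-H: 3 × 425 = 1275
  C-O: 1 × 363 = 363
  C=O: 1 × 824 = 824
  O-H: 1 × 456 = 456
  O=O: 2 × 506 = 1012
  Σ(broken) = 4285 kJ
Bonds formed (products):
  C=O: 4 × 824 = 3296
  O-H: 4 × 456 = 1824
  Σ(formed) = 5120 kJ
ΔH = Σ(broken) − Σ(formed) = 4285 − 5120 = −835 kJ

ΔH ≈ −835 kJ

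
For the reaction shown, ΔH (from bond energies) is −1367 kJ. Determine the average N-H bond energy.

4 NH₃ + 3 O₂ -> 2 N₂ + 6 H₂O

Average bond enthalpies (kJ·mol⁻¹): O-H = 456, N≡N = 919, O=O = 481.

D(N-H) ≈ 375 kJ/mol

Let D be the N-H bond energy.
Σ(broken) = 12×D + 3×481 = 1443 + 12D
Σ(formed) = 2×919 + 12×456 = 7310
ΔH = Σ(broken) − Σ(formed) = (1443 + 12D) − (7310) = −5867 + 12D
Setting this equal to −1367 kJ gives 12D = 4500, so D = 375 kJ/mol.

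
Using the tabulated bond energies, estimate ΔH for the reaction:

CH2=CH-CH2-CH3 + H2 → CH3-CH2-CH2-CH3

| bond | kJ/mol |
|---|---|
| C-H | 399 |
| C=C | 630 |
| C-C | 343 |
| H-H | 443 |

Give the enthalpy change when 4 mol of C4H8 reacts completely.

Bonds broken (reactants):
  C-C: 2 × 343 = 686
  C-H: 8 × 399 = 3192
  C=C: 1 × 630 = 630
  H-H: 1 × 443 = 443
  Σ(broken) = 4951 kJ
Bonds formed (products):
  C-C: 3 × 343 = 1029
  C-H: 10 × 399 = 3990
  Σ(formed) = 5019 kJ
ΔH = Σ(broken) − Σ(formed) = 4951 − 5019 = −68 kJ
For 4× the reaction as written: 4 × (−68) = −272 kJ

ΔH = −272 kJ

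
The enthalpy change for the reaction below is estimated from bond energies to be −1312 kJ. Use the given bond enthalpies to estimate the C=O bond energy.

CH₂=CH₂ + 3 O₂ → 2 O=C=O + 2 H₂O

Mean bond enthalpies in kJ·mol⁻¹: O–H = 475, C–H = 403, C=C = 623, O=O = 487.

Let D be the C=O bond energy.
Σ(broken) = 4×403 + 1×623 + 3×487 = 3696
Σ(formed) = 4×D + 4×475 = 1900 + 4D
ΔH = Σ(broken) − Σ(formed) = (3696) − (1900 + 4D) = +1796 − 4D
Setting this equal to −1312 kJ gives 4D = 3108, so D = 777 kJ/mol.

D(C=O) ≈ 777 kJ/mol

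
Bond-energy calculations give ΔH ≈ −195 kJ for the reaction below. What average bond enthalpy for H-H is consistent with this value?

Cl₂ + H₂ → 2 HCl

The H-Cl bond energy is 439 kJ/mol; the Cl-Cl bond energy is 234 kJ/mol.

Let D be the H-H bond energy.
Σ(broken) = 1×234 + 1×D = 234 + D
Σ(formed) = 2×439 = 878
ΔH = Σ(broken) − Σ(formed) = (234 + D) − (878) = −644 + D
Setting this equal to −195 kJ gives D = 449 kJ/mol.

D(H-H) ≈ 449 kJ/mol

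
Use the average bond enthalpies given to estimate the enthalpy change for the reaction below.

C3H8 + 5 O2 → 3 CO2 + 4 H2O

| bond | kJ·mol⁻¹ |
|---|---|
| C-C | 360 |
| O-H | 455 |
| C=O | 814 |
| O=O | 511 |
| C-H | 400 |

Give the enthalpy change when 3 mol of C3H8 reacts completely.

ΔH = −6147 kJ

Bonds broken (reactants):
  C-C: 2 × 360 = 720
  C-H: 8 × 400 = 3200
  O=O: 5 × 511 = 2555
  Σ(broken) = 6475 kJ
Bonds formed (products):
  C=O: 6 × 814 = 4884
  O-H: 8 × 455 = 3640
  Σ(formed) = 8524 kJ
ΔH = Σ(broken) − Σ(formed) = 6475 − 8524 = −2049 kJ
For 3× the reaction as written: 3 × (−2049) = −6147 kJ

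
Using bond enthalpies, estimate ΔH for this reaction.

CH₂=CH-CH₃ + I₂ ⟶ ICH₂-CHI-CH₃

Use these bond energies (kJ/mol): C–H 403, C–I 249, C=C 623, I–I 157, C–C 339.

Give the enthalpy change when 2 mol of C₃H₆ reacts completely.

Bonds broken (reactants):
  C–C: 1 × 339 = 339
  C–H: 6 × 403 = 2418
  C=C: 1 × 623 = 623
  I–I: 1 × 157 = 157
  Σ(broken) = 3537 kJ
Bonds formed (products):
  C–C: 2 × 339 = 678
  C–H: 6 × 403 = 2418
  C–I: 2 × 249 = 498
  Σ(formed) = 3594 kJ
ΔH = Σ(broken) − Σ(formed) = 3537 − 3594 = −57 kJ
For 2× the reaction as written: 2 × (−57) = −114 kJ

ΔH = −114 kJ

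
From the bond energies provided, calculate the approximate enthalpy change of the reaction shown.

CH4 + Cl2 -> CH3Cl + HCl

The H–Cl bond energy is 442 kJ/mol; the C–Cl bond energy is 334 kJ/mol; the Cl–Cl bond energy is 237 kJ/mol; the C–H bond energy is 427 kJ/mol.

Bonds broken (reactants):
  C–H: 4 × 427 = 1708
  Cl–Cl: 1 × 237 = 237
  Σ(broken) = 1945 kJ
Bonds formed (products):
  C–Cl: 1 × 334 = 334
  C–H: 3 × 427 = 1281
  H–Cl: 1 × 442 = 442
  Σ(formed) = 2057 kJ
ΔH = Σ(broken) − Σ(formed) = 1945 − 2057 = −112 kJ

ΔH ≈ −112 kJ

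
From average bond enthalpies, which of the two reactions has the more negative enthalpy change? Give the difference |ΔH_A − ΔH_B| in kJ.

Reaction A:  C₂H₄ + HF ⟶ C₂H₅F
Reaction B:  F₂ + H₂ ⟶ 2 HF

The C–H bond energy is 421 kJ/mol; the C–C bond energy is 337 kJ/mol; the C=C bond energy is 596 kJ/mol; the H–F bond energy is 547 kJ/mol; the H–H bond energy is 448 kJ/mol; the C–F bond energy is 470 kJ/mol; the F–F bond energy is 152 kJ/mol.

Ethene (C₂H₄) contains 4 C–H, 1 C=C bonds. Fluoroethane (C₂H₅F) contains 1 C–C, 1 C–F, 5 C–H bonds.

Reaction B, by 409 kJ

Reaction A:
  Bonds broken (reactants):
    C–H: 4 × 421 = 1684
    C=C: 1 × 596 = 596
    H–F: 1 × 547 = 547
    Σ(broken) = 2827 kJ
  Bonds formed (products):
    C–C: 1 × 337 = 337
    C–F: 1 × 470 = 470
    C–H: 5 × 421 = 2105
    Σ(formed) = 2912 kJ
  ΔH_A = 2827 − 2912 = −85 kJ
Reaction B:
  Bonds broken (reactants):
    F–F: 1 × 152 = 152
    H–H: 1 × 448 = 448
    Σ(broken) = 600 kJ
  Bonds formed (products):
    H–F: 2 × 547 = 1094
    Σ(formed) = 1094 kJ
  ΔH_B = 600 − 1094 = −494 kJ
ΔH_A − ΔH_B = +409 kJ, so reaction B has the more negative ΔH; |ΔH_A − ΔH_B| = 409 kJ.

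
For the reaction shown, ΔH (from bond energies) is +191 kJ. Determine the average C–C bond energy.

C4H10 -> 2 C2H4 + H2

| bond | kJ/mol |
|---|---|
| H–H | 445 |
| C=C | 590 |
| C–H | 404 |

Let D be the C–C bond energy.
Σ(broken) = 3×D + 10×404 = 4040 + 3D
Σ(formed) = 8×404 + 2×590 + 1×445 = 4857
ΔH = Σ(broken) − Σ(formed) = (4040 + 3D) − (4857) = −817 + 3D
Setting this equal to +191 kJ gives 3D = 1008, so D = 336 kJ/mol.

D(C–C) ≈ 336 kJ/mol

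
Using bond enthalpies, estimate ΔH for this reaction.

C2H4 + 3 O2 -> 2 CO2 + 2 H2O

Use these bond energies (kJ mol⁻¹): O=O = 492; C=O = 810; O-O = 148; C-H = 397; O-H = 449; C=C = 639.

ΔH ≈ −1333 kJ

Bonds broken (reactants):
  C-H: 4 × 397 = 1588
  C=C: 1 × 639 = 639
  O=O: 3 × 492 = 1476
  Σ(broken) = 3703 kJ
Bonds formed (products):
  C=O: 4 × 810 = 3240
  O-H: 4 × 449 = 1796
  Σ(formed) = 5036 kJ
ΔH = Σ(broken) − Σ(formed) = 3703 − 5036 = −1333 kJ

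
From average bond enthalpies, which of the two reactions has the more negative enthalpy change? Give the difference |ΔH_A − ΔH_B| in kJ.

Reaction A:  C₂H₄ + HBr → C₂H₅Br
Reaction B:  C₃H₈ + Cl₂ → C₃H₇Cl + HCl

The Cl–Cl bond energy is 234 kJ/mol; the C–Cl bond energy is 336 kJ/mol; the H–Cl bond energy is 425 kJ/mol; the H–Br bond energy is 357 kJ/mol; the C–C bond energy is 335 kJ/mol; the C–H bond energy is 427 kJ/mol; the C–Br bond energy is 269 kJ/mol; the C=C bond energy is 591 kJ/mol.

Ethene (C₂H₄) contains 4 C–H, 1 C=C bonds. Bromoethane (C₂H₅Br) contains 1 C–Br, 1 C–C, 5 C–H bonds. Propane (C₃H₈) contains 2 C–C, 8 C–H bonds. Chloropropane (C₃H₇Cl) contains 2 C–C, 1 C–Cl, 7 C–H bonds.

Reaction B, by 17 kJ

Reaction A:
  Bonds broken (reactants):
    C–H: 4 × 427 = 1708
    C=C: 1 × 591 = 591
    H–Br: 1 × 357 = 357
    Σ(broken) = 2656 kJ
  Bonds formed (products):
    C–Br: 1 × 269 = 269
    C–C: 1 × 335 = 335
    C–H: 5 × 427 = 2135
    Σ(formed) = 2739 kJ
  ΔH_A = 2656 − 2739 = −83 kJ
Reaction B:
  Bonds broken (reactants):
    C–C: 2 × 335 = 670
    C–H: 8 × 427 = 3416
    Cl–Cl: 1 × 234 = 234
    Σ(broken) = 4320 kJ
  Bonds formed (products):
    C–C: 2 × 335 = 670
    C–Cl: 1 × 336 = 336
    C–H: 7 × 427 = 2989
    H–Cl: 1 × 425 = 425
    Σ(formed) = 4420 kJ
  ΔH_B = 4320 − 4420 = −100 kJ
ΔH_A − ΔH_B = +17 kJ, so reaction B has the more negative ΔH; |ΔH_A − ΔH_B| = 17 kJ.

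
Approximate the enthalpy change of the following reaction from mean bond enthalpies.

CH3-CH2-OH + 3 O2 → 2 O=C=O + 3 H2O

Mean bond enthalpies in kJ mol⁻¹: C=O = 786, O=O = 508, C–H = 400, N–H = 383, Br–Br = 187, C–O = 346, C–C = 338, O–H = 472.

Bonds broken (reactants):
  C–C: 1 × 338 = 338
  C–H: 5 × 400 = 2000
  C–O: 1 × 346 = 346
  O–H: 1 × 472 = 472
  O=O: 3 × 508 = 1524
  Σ(broken) = 4680 kJ
Bonds formed (products):
  C=O: 4 × 786 = 3144
  O–H: 6 × 472 = 2832
  Σ(formed) = 5976 kJ
ΔH = Σ(broken) − Σ(formed) = 4680 − 5976 = −1296 kJ

ΔH ≈ −1296 kJ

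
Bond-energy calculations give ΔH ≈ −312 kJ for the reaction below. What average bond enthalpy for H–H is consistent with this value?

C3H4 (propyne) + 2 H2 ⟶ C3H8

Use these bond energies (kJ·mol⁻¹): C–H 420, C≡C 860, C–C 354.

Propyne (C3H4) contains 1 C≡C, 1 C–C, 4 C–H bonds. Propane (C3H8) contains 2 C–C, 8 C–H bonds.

Let D be the H–H bond energy.
Σ(broken) = 1×860 + 1×354 + 4×420 + 2×D = 2894 + 2D
Σ(formed) = 2×354 + 8×420 = 4068
ΔH = Σ(broken) − Σ(formed) = (2894 + 2D) − (4068) = −1174 + 2D
Setting this equal to −312 kJ gives 2D = 862, so D = 431 kJ/mol.

D(H–H) ≈ 431 kJ/mol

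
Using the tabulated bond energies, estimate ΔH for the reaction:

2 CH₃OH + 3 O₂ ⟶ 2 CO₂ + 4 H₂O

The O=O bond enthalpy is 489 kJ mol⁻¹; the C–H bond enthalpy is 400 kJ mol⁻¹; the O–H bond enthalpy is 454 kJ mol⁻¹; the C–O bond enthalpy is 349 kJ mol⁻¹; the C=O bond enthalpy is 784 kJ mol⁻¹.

Bonds broken (reactants):
  C–H: 6 × 400 = 2400
  C–O: 2 × 349 = 698
  O–H: 2 × 454 = 908
  O=O: 3 × 489 = 1467
  Σ(broken) = 5473 kJ
Bonds formed (products):
  C=O: 4 × 784 = 3136
  O–H: 8 × 454 = 3632
  Σ(formed) = 6768 kJ
ΔH = Σ(broken) − Σ(formed) = 5473 − 6768 = −1295 kJ

ΔH ≈ −1295 kJ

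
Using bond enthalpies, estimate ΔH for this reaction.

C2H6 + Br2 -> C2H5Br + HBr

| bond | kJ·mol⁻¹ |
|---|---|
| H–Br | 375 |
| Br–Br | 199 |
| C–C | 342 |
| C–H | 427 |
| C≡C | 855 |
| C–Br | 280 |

Bonds broken (reactants):
  Br–Br: 1 × 199 = 199
  C–C: 1 × 342 = 342
  C–H: 6 × 427 = 2562
  Σ(broken) = 3103 kJ
Bonds formed (products):
  C–Br: 1 × 280 = 280
  C–C: 1 × 342 = 342
  C–H: 5 × 427 = 2135
  H–Br: 1 × 375 = 375
  Σ(formed) = 3132 kJ
ΔH = Σ(broken) − Σ(formed) = 3103 − 3132 = −29 kJ

ΔH ≈ −29 kJ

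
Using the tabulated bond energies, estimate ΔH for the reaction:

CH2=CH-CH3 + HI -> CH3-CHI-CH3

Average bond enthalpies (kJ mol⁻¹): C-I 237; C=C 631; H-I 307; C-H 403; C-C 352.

ΔH ≈ −54 kJ

Bonds broken (reactants):
  C-C: 1 × 352 = 352
  C-H: 6 × 403 = 2418
  C=C: 1 × 631 = 631
  H-I: 1 × 307 = 307
  Σ(broken) = 3708 kJ
Bonds formed (products):
  C-C: 2 × 352 = 704
  C-H: 7 × 403 = 2821
  C-I: 1 × 237 = 237
  Σ(formed) = 3762 kJ
ΔH = Σ(broken) − Σ(formed) = 3708 − 3762 = −54 kJ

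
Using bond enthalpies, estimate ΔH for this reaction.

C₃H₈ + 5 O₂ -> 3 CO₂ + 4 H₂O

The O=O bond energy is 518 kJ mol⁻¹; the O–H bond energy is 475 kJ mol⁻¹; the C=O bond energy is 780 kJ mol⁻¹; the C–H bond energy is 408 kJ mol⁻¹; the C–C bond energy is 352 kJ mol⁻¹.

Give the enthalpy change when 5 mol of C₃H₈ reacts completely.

ΔH = −9610 kJ

Bonds broken (reactants):
  C–C: 2 × 352 = 704
  C–H: 8 × 408 = 3264
  O=O: 5 × 518 = 2590
  Σ(broken) = 6558 kJ
Bonds formed (products):
  C=O: 6 × 780 = 4680
  O–H: 8 × 475 = 3800
  Σ(formed) = 8480 kJ
ΔH = Σ(broken) − Σ(formed) = 6558 − 8480 = −1922 kJ
For 5× the reaction as written: 5 × (−1922) = −9610 kJ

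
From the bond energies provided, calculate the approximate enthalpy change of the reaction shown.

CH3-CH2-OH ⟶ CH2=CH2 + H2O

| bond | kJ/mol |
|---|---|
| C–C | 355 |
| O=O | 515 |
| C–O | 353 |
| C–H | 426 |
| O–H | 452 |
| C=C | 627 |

Bonds broken (reactants):
  C–C: 1 × 355 = 355
  C–H: 5 × 426 = 2130
  C–O: 1 × 353 = 353
  O–H: 1 × 452 = 452
  Σ(broken) = 3290 kJ
Bonds formed (products):
  C–H: 4 × 426 = 1704
  C=C: 1 × 627 = 627
  O–H: 2 × 452 = 904
  Σ(formed) = 3235 kJ
ΔH = Σ(broken) − Σ(formed) = 3290 − 3235 = +55 kJ

ΔH ≈ +55 kJ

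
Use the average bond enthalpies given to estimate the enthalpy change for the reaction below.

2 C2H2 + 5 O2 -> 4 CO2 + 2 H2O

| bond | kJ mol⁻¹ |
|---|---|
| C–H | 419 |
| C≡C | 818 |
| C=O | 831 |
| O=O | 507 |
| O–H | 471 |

Bonds broken (reactants):
  C≡C: 2 × 818 = 1636
  C–H: 4 × 419 = 1676
  O=O: 5 × 507 = 2535
  Σ(broken) = 5847 kJ
Bonds formed (products):
  C=O: 8 × 831 = 6648
  O–H: 4 × 471 = 1884
  Σ(formed) = 8532 kJ
ΔH = Σ(broken) − Σ(formed) = 5847 − 8532 = −2685 kJ

ΔH ≈ −2685 kJ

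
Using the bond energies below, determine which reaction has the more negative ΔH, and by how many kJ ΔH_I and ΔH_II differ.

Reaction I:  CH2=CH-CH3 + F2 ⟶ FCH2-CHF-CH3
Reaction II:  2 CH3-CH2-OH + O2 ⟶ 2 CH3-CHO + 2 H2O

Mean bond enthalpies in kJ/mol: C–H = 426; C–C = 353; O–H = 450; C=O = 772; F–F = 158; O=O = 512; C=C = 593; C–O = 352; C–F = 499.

Reaction I:
  Bonds broken (reactants):
    C–C: 1 × 353 = 353
    C–H: 6 × 426 = 2556
    C=C: 1 × 593 = 593
    F–F: 1 × 158 = 158
    Σ(broken) = 3660 kJ
  Bonds formed (products):
    C–C: 2 × 353 = 706
    C–F: 2 × 499 = 998
    C–H: 6 × 426 = 2556
    Σ(formed) = 4260 kJ
  ΔH_I = 3660 − 4260 = −600 kJ
Reaction II:
  Bonds broken (reactants):
    C–C: 2 × 353 = 706
    C–H: 10 × 426 = 4260
    C–O: 2 × 352 = 704
    O–H: 2 × 450 = 900
    O=O: 1 × 512 = 512
    Σ(broken) = 7082 kJ
  Bonds formed (products):
    C–C: 2 × 353 = 706
    C–H: 8 × 426 = 3408
    C=O: 2 × 772 = 1544
    O–H: 4 × 450 = 1800
    Σ(formed) = 7458 kJ
  ΔH_II = 7082 − 7458 = −376 kJ
ΔH_I − ΔH_II = −224 kJ, so reaction I has the more negative ΔH; |ΔH_I − ΔH_II| = 224 kJ.

Reaction I, by 224 kJ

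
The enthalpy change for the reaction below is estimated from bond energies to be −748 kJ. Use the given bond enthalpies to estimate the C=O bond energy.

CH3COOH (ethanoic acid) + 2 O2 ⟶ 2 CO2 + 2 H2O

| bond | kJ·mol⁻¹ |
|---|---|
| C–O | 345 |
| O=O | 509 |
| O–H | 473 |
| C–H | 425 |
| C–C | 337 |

Let D be the C=O bond energy.
Σ(broken) = 1×337 + 3×425 + 1×345 + 1×D + 1×473 + 2×509 = 3448 + D
Σ(formed) = 4×D + 4×473 = 1892 + 4D
ΔH = Σ(broken) − Σ(formed) = (3448 + D) − (1892 + 4D) = +1556 − 3D
Setting this equal to −748 kJ gives 3D = 2304, so D = 768 kJ/mol.

D(C=O) ≈ 768 kJ/mol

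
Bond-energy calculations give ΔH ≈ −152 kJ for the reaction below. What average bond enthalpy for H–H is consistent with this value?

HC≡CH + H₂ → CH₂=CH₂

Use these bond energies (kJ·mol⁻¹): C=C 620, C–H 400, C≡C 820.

Let D be the H–H bond energy.
Σ(broken) = 1×820 + 2×400 + 1×D = 1620 + D
Σ(formed) = 4×400 + 1×620 = 2220
ΔH = Σ(broken) − Σ(formed) = (1620 + D) − (2220) = −600 + D
Setting this equal to −152 kJ gives D = 448 kJ/mol.

D(H–H) ≈ 448 kJ/mol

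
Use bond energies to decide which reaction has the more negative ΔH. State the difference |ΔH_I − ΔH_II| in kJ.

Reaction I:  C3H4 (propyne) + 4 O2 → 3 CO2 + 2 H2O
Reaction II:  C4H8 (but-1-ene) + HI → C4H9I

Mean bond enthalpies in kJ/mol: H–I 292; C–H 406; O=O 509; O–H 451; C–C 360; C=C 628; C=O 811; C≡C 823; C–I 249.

Reaction I, by 1732 kJ

Reaction I:
  Bonds broken (reactants):
    C≡C: 1 × 823 = 823
    C–C: 1 × 360 = 360
    C–H: 4 × 406 = 1624
    O=O: 4 × 509 = 2036
    Σ(broken) = 4843 kJ
  Bonds formed (products):
    C=O: 6 × 811 = 4866
    O–H: 4 × 451 = 1804
    Σ(formed) = 6670 kJ
  ΔH_I = 4843 − 6670 = −1827 kJ
Reaction II:
  Bonds broken (reactants):
    C–C: 2 × 360 = 720
    C–H: 8 × 406 = 3248
    C=C: 1 × 628 = 628
    H–I: 1 × 292 = 292
    Σ(broken) = 4888 kJ
  Bonds formed (products):
    C–C: 3 × 360 = 1080
    C–H: 9 × 406 = 3654
    C–I: 1 × 249 = 249
    Σ(formed) = 4983 kJ
  ΔH_II = 4888 − 4983 = −95 kJ
ΔH_I − ΔH_II = −1732 kJ, so reaction I has the more negative ΔH; |ΔH_I − ΔH_II| = 1732 kJ.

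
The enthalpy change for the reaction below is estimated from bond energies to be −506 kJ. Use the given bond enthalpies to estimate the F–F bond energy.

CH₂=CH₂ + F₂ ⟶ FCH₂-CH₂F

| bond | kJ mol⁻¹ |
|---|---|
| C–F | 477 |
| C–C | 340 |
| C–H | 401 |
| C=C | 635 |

Let D be the F–F bond energy.
Σ(broken) = 4×401 + 1×635 + 1×D = 2239 + D
Σ(formed) = 1×340 + 2×477 + 4×401 = 2898
ΔH = Σ(broken) − Σ(formed) = (2239 + D) − (2898) = −659 + D
Setting this equal to −506 kJ gives D = 153 kJ/mol.

D(F–F) ≈ 153 kJ/mol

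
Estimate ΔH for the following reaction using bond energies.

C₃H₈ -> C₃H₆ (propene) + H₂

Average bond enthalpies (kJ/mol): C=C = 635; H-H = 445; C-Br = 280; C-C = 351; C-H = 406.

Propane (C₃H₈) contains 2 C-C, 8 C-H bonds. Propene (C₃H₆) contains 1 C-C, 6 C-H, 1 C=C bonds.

Bonds broken (reactants):
  C-C: 2 × 351 = 702
  C-H: 8 × 406 = 3248
  Σ(broken) = 3950 kJ
Bonds formed (products):
  C-C: 1 × 351 = 351
  C-H: 6 × 406 = 2436
  C=C: 1 × 635 = 635
  H-H: 1 × 445 = 445
  Σ(formed) = 3867 kJ
ΔH = Σ(broken) − Σ(formed) = 3950 − 3867 = +83 kJ

ΔH ≈ +83 kJ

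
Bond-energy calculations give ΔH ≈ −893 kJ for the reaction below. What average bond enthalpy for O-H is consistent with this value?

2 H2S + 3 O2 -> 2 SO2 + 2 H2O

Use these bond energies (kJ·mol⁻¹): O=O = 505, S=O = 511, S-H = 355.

D(O-H) ≈ 446 kJ/mol

Let D be the O-H bond energy.
Σ(broken) = 3×505 + 4×355 = 2935
Σ(formed) = 4×D + 4×511 = 2044 + 4D
ΔH = Σ(broken) − Σ(formed) = (2935) − (2044 + 4D) = +891 − 4D
Setting this equal to −893 kJ gives 4D = 1784, so D = 446 kJ/mol.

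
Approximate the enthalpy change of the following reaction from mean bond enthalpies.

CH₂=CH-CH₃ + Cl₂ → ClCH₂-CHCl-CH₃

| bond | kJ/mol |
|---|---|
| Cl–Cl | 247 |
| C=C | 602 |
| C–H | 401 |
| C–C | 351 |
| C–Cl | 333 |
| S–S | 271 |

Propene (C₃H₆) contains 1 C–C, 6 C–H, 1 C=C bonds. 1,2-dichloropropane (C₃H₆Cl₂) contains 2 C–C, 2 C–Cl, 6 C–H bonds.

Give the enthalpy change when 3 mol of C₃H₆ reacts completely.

ΔH = −504 kJ

Bonds broken (reactants):
  C–C: 1 × 351 = 351
  C–H: 6 × 401 = 2406
  C=C: 1 × 602 = 602
  Cl–Cl: 1 × 247 = 247
  Σ(broken) = 3606 kJ
Bonds formed (products):
  C–C: 2 × 351 = 702
  C–Cl: 2 × 333 = 666
  C–H: 6 × 401 = 2406
  Σ(formed) = 3774 kJ
ΔH = Σ(broken) − Σ(formed) = 3606 − 3774 = −168 kJ
For 3× the reaction as written: 3 × (−168) = −504 kJ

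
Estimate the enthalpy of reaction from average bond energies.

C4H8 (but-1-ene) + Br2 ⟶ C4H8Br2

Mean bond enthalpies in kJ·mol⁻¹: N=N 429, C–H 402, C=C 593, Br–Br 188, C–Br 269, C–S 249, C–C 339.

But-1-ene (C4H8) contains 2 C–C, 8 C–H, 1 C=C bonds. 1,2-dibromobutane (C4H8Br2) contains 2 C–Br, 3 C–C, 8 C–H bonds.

ΔH ≈ −96 kJ

Bonds broken (reactants):
  Br–Br: 1 × 188 = 188
  C–C: 2 × 339 = 678
  C–H: 8 × 402 = 3216
  C=C: 1 × 593 = 593
  Σ(broken) = 4675 kJ
Bonds formed (products):
  C–Br: 2 × 269 = 538
  C–C: 3 × 339 = 1017
  C–H: 8 × 402 = 3216
  Σ(formed) = 4771 kJ
ΔH = Σ(broken) − Σ(formed) = 4675 − 4771 = −96 kJ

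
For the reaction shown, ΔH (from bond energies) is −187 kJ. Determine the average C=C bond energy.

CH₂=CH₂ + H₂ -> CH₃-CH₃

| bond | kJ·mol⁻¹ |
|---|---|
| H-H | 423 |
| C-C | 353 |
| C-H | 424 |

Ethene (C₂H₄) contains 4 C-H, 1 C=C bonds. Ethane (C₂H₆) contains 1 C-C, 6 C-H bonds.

D(C=C) ≈ 591 kJ/mol

Let D be the C=C bond energy.
Σ(broken) = 4×424 + 1×D + 1×423 = 2119 + D
Σ(formed) = 1×353 + 6×424 = 2897
ΔH = Σ(broken) − Σ(formed) = (2119 + D) − (2897) = −778 + D
Setting this equal to −187 kJ gives D = 591 kJ/mol.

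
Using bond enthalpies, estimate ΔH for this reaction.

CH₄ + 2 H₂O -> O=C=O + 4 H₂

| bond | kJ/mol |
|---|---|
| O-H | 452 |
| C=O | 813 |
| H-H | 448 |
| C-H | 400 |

ΔH ≈ −10 kJ

Bonds broken (reactants):
  C-H: 4 × 400 = 1600
  O-H: 4 × 452 = 1808
  Σ(broken) = 3408 kJ
Bonds formed (products):
  C=O: 2 × 813 = 1626
  H-H: 4 × 448 = 1792
  Σ(formed) = 3418 kJ
ΔH = Σ(broken) − Σ(formed) = 3408 − 3418 = −10 kJ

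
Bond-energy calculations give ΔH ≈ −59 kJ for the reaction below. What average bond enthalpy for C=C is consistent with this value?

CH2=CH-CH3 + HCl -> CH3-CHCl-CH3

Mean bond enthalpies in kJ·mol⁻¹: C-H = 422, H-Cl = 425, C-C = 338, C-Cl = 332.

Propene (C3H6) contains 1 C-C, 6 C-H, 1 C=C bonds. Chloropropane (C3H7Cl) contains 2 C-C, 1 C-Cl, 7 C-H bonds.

Let D be the C=C bond energy.
Σ(broken) = 1×338 + 6×422 + 1×D + 1×425 = 3295 + D
Σ(formed) = 2×338 + 1×332 + 7×422 = 3962
ΔH = Σ(broken) − Σ(formed) = (3295 + D) − (3962) = −667 + D
Setting this equal to −59 kJ gives D = 608 kJ/mol.

D(C=C) ≈ 608 kJ/mol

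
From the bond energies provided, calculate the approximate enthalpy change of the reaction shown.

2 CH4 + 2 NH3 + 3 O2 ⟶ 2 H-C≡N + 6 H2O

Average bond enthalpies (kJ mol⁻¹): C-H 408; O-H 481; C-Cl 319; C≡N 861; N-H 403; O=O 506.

Bonds broken (reactants):
  C-H: 8 × 408 = 3264
  N-H: 6 × 403 = 2418
  O=O: 3 × 506 = 1518
  Σ(broken) = 7200 kJ
Bonds formed (products):
  C≡N: 2 × 861 = 1722
  C-H: 2 × 408 = 816
  O-H: 12 × 481 = 5772
  Σ(formed) = 8310 kJ
ΔH = Σ(broken) − Σ(formed) = 7200 − 8310 = −1110 kJ

ΔH ≈ −1110 kJ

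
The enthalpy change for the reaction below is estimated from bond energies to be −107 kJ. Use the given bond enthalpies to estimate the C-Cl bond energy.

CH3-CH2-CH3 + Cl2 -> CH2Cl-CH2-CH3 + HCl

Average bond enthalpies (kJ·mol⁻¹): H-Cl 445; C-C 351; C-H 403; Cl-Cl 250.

Let D be the C-Cl bond energy.
Σ(broken) = 2×351 + 8×403 + 1×250 = 4176
Σ(formed) = 2×351 + 1×D + 7×403 + 1×445 = 3968 + D
ΔH = Σ(broken) − Σ(formed) = (4176) − (3968 + D) = +208 − D
Setting this equal to −107 kJ gives D = 315 kJ/mol.

D(C-Cl) ≈ 315 kJ/mol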